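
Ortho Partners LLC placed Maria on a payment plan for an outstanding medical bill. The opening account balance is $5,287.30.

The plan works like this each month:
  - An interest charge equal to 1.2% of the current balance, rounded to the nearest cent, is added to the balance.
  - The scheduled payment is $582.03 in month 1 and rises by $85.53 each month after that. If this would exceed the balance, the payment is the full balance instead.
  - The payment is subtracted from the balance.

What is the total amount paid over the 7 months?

$5,561.75

Month 1: opening $5,287.30; interest $63.45 → $5,350.75; payment $582.03; balance $4,768.72
Month 2: opening $4,768.72; interest $57.22 → $4,825.94; payment $667.56; balance $4,158.38
Month 3: opening $4,158.38; interest $49.90 → $4,208.28; payment $753.09; balance $3,455.19
Month 4: opening $3,455.19; interest $41.46 → $3,496.65; payment $838.62; balance $2,658.03
Month 5: opening $2,658.03; interest $31.90 → $2,689.93; payment $924.15; balance $1,765.78
Month 6: opening $1,765.78; interest $21.19 → $1,786.97; payment $1,009.68; balance $777.29
Month 7: opening $777.29; interest $9.33 → $786.62; payment $786.62; balance $0.00
Total paid: $5,561.75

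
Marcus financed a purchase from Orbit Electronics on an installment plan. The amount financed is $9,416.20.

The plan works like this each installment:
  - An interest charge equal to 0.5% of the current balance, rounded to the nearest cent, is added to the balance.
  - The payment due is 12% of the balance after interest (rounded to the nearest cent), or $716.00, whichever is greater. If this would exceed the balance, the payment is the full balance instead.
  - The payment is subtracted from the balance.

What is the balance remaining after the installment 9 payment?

Installment 1: $9,416.20 +$47.08 interest = $9,463.28; pay $1,135.59 → $8,327.69
Installment 2: $8,327.69 +$41.64 interest = $8,369.33; pay $1,004.32 → $7,365.01
Installment 3: $7,365.01 +$36.83 interest = $7,401.84; pay $888.22 → $6,513.62
Installment 4: $6,513.62 +$32.57 interest = $6,546.19; pay $785.54 → $5,760.65
Installment 5: $5,760.65 +$28.80 interest = $5,789.45; pay $716.00 → $5,073.45
Installment 6: $5,073.45 +$25.37 interest = $5,098.82; pay $716.00 → $4,382.82
Installment 7: $4,382.82 +$21.91 interest = $4,404.73; pay $716.00 → $3,688.73
Installment 8: $3,688.73 +$18.44 interest = $3,707.17; pay $716.00 → $2,991.17
Installment 9: $2,991.17 +$14.96 interest = $3,006.13; pay $716.00 → $2,290.13

$2,290.13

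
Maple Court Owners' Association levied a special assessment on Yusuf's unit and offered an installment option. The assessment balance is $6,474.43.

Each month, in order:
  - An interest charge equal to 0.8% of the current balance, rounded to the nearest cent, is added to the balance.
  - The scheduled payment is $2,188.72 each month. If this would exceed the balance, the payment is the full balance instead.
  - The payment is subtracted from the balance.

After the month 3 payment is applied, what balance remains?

$12.24

Month 1: $6,474.43 +$51.80 interest = $6,526.23; pay $2,188.72 → $4,337.51
Month 2: $4,337.51 +$34.70 interest = $4,372.21; pay $2,188.72 → $2,183.49
Month 3: $2,183.49 +$17.47 interest = $2,200.96; pay $2,188.72 → $12.24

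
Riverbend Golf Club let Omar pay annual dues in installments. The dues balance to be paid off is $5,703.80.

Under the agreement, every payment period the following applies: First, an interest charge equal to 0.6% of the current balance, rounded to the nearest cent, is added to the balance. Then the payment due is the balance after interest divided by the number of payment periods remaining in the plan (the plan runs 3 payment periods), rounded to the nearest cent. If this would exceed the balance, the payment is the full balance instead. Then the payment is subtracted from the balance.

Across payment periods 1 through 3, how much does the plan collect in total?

Payment period 1: opening $5,703.80; interest $34.22 → $5,738.02; payment $1,912.67; balance $3,825.35
Payment period 2: opening $3,825.35; interest $22.95 → $3,848.30; payment $1,924.15; balance $1,924.15
Payment period 3: opening $1,924.15; interest $11.54 → $1,935.69; payment $1,935.69; balance $0.00
Total paid: $5,772.51

$5,772.51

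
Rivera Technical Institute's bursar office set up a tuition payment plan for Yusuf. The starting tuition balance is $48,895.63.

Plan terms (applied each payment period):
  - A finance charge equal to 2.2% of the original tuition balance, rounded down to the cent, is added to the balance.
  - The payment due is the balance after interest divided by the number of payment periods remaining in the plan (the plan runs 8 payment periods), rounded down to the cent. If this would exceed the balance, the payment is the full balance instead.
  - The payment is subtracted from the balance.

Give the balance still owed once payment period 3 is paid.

Payment period 1: opening $48,895.63; interest $1,075.70 → $49,971.33; payment $6,246.41; balance $43,724.92
Payment period 2: opening $43,724.92; interest $1,075.70 → $44,800.62; payment $6,400.08; balance $38,400.54
Payment period 3: opening $38,400.54; interest $1,075.70 → $39,476.24; payment $6,579.37; balance $32,896.87

$32,896.87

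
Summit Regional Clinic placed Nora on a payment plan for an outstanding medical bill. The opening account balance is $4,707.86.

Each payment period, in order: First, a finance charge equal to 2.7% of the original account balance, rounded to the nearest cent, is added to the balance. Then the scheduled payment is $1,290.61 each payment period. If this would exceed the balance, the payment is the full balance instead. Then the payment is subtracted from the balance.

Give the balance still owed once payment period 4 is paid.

$53.86

Payment period 1: $4,707.86 +$127.11 interest = $4,834.97; pay $1,290.61 → $3,544.36
Payment period 2: $3,544.36 +$127.11 interest = $3,671.47; pay $1,290.61 → $2,380.86
Payment period 3: $2,380.86 +$127.11 interest = $2,507.97; pay $1,290.61 → $1,217.36
Payment period 4: $1,217.36 +$127.11 interest = $1,344.47; pay $1,290.61 → $53.86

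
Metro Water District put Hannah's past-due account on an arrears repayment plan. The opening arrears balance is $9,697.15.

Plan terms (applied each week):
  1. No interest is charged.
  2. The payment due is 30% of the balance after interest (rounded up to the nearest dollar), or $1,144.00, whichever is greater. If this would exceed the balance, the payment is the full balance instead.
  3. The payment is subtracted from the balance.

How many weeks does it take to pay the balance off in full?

Week 1: opening $9,697.15; payment $2,910.00; balance $6,787.15
Week 2: opening $6,787.15; payment $2,037.00; balance $4,750.15
Week 3: opening $4,750.15; payment $1,426.00; balance $3,324.15
Week 4: opening $3,324.15; payment $1,144.00; balance $2,180.15
Week 5: opening $2,180.15; payment $1,144.00; balance $1,036.15
Week 6: opening $1,036.15; payment $1,036.15; balance $0.00
Balance reaches $0.00 in week 6.

6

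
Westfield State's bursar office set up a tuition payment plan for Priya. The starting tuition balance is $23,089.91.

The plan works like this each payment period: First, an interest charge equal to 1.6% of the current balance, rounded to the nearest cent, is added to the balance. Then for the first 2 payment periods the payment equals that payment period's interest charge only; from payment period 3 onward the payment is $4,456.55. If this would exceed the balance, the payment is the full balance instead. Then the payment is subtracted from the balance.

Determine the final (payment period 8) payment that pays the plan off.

$2,021.70

Payment period 1: $23,089.91 +$369.44 interest = $23,459.35; pay $369.44 → $23,089.91
Payment period 2: $23,089.91 +$369.44 interest = $23,459.35; pay $369.44 → $23,089.91
Payment period 3: $23,089.91 +$369.44 interest = $23,459.35; pay $4,456.55 → $19,002.80
Payment period 4: $19,002.80 +$304.04 interest = $19,306.84; pay $4,456.55 → $14,850.29
Payment period 5: $14,850.29 +$237.60 interest = $15,087.89; pay $4,456.55 → $10,631.34
Payment period 6: $10,631.34 +$170.10 interest = $10,801.44; pay $4,456.55 → $6,344.89
Payment period 7: $6,344.89 +$101.52 interest = $6,446.41; pay $4,456.55 → $1,989.86
Payment period 8: $1,989.86 +$31.84 interest = $2,021.70; pay $2,021.70 → $0.00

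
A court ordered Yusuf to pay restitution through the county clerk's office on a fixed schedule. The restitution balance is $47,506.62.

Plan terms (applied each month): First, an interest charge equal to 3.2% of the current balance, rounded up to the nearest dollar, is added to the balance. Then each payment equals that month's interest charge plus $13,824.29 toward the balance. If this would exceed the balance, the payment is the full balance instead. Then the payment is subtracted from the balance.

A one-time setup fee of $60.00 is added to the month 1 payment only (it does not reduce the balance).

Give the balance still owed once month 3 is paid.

$6,033.75

Month 1: $47,506.62 +$1,521.00 interest = $49,027.62; pay $15,345.29 (+ $60.00 fee) → $33,682.33
Month 2: $33,682.33 +$1,078.00 interest = $34,760.33; pay $14,902.29 → $19,858.04
Month 3: $19,858.04 +$636.00 interest = $20,494.04; pay $14,460.29 → $6,033.75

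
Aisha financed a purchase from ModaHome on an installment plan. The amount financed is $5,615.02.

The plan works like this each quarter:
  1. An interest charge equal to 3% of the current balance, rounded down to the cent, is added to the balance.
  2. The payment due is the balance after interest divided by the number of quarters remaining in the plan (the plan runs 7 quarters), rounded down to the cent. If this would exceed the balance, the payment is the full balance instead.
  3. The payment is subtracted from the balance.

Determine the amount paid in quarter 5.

$929.90

Quarter 1: opening $5,615.02; interest $168.45 → $5,783.47; payment $826.21; balance $4,957.26
Quarter 2: opening $4,957.26; interest $148.71 → $5,105.97; payment $850.99; balance $4,254.98
Quarter 3: opening $4,254.98; interest $127.64 → $4,382.62; payment $876.52; balance $3,506.10
Quarter 4: opening $3,506.10; interest $105.18 → $3,611.28; payment $902.82; balance $2,708.46
Quarter 5: opening $2,708.46; interest $81.25 → $2,789.71; payment $929.90; balance $1,859.81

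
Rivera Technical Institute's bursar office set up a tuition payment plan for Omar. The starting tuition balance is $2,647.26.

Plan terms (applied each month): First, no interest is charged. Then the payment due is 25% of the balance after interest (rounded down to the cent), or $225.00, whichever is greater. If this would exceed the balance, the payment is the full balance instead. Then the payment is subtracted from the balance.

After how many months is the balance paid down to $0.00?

# | Opening | Payment | End bal
1 | $2,647.26 | $661.81 | $1,985.45
2 | $1,985.45 | $496.36 | $1,489.09
3 | $1,489.09 | $372.27 | $1,116.82
4 | $1,116.82 | $279.20 | $837.62
5 | $837.62 | $225.00 | $612.62
6 | $612.62 | $225.00 | $387.62
7 | $387.62 | $225.00 | $162.62
8 | $162.62 | $162.62 | $0.00
Balance reaches $0.00 in month 8.

8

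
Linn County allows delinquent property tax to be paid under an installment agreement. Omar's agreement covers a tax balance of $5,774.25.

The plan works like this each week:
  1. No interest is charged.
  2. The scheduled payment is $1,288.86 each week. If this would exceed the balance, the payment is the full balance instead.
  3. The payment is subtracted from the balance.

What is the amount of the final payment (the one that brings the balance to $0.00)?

$618.81

Week 1: $5,774.25 − $1,288.86 → $4,485.39
Week 2: $4,485.39 − $1,288.86 → $3,196.53
Week 3: $3,196.53 − $1,288.86 → $1,907.67
Week 4: $1,907.67 − $1,288.86 → $618.81
Week 5: $618.81 − $618.81 → $0.00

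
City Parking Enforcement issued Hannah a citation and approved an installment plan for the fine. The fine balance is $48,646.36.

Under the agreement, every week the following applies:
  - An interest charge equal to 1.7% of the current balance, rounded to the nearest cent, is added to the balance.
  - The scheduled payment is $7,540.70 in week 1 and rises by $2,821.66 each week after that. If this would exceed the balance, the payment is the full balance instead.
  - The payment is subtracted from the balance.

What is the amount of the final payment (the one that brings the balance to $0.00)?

$4,043.87

# | Opening | Interest | Payment | End bal
1 | $48,646.36 | $826.99 | $7,540.70 | $41,932.65
2 | $41,932.65 | $712.86 | $10,362.36 | $32,283.15
3 | $32,283.15 | $548.81 | $13,184.02 | $19,647.94
4 | $19,647.94 | $334.01 | $16,005.68 | $3,976.27
5 | $3,976.27 | $67.60 | $4,043.87 | $0.00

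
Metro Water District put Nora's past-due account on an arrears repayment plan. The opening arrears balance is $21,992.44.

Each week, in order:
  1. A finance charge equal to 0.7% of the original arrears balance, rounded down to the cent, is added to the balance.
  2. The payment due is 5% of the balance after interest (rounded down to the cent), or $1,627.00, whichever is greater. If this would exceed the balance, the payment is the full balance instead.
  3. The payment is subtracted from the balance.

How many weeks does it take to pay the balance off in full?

Week 1: opening $21,992.44; interest $153.94 → $22,146.38; payment $1,627.00; balance $20,519.38
Week 2: opening $20,519.38; interest $153.94 → $20,673.32; payment $1,627.00; balance $19,046.32
Week 3: opening $19,046.32; interest $153.94 → $19,200.26; payment $1,627.00; balance $17,573.26
Week 4: opening $17,573.26; interest $153.94 → $17,727.20; payment $1,627.00; balance $16,100.20
Week 5: opening $16,100.20; interest $153.94 → $16,254.14; payment $1,627.00; balance $14,627.14
Week 6: opening $14,627.14; interest $153.94 → $14,781.08; payment $1,627.00; balance $13,154.08
Week 7: opening $13,154.08; interest $153.94 → $13,308.02; payment $1,627.00; balance $11,681.02
Week 8: opening $11,681.02; interest $153.94 → $11,834.96; payment $1,627.00; balance $10,207.96
Week 9: opening $10,207.96; interest $153.94 → $10,361.90; payment $1,627.00; balance $8,734.90
Week 10: opening $8,734.90; interest $153.94 → $8,888.84; payment $1,627.00; balance $7,261.84
Week 11: opening $7,261.84; interest $153.94 → $7,415.78; payment $1,627.00; balance $5,788.78
Week 12: opening $5,788.78; interest $153.94 → $5,942.72; payment $1,627.00; balance $4,315.72
Week 13: opening $4,315.72; interest $153.94 → $4,469.66; payment $1,627.00; balance $2,842.66
Week 14: opening $2,842.66; interest $153.94 → $2,996.60; payment $1,627.00; balance $1,369.60
Week 15: opening $1,369.60; interest $153.94 → $1,523.54; payment $1,523.54; balance $0.00
Balance reaches $0.00 in week 15.

15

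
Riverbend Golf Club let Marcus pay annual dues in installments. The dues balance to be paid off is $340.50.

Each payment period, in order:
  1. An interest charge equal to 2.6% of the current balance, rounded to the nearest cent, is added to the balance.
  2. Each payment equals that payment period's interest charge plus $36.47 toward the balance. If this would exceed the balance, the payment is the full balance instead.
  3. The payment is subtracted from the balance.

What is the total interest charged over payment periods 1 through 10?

$45.86

Payment period 1: $340.50 +$8.85 interest = $349.35; pay $45.32 → $304.03
Payment period 2: $304.03 +$7.90 interest = $311.93; pay $44.37 → $267.56
Payment period 3: $267.56 +$6.96 interest = $274.52; pay $43.43 → $231.09
Payment period 4: $231.09 +$6.01 interest = $237.10; pay $42.48 → $194.62
Payment period 5: $194.62 +$5.06 interest = $199.68; pay $41.53 → $158.15
Payment period 6: $158.15 +$4.11 interest = $162.26; pay $40.58 → $121.68
Payment period 7: $121.68 +$3.16 interest = $124.84; pay $39.63 → $85.21
Payment period 8: $85.21 +$2.22 interest = $87.43; pay $38.69 → $48.74
Payment period 9: $48.74 +$1.27 interest = $50.01; pay $37.74 → $12.27
Payment period 10: $12.27 +$0.32 interest = $12.59; pay $12.59 → $0.00
Total interest: $8.85 + $7.90 + $6.96 + $6.01 + $5.06 + $4.11 + $3.16 + $2.22 + $1.27 + $0.32 = $45.86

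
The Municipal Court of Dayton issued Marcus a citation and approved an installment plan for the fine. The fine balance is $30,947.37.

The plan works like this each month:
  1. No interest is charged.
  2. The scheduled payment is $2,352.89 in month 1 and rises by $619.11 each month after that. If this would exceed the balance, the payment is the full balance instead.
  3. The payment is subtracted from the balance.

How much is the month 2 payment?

Month 1: $30,947.37 − $2,352.89 → $28,594.48
Month 2: $28,594.48 − $2,972.00 → $25,622.48

$2,972.00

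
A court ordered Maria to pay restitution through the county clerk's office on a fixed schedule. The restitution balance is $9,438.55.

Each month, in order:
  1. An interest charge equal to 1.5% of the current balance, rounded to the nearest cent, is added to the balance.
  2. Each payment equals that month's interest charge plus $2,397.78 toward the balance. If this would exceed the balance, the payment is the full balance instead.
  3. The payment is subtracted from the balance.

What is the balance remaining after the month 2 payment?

Month 1: opening $9,438.55; interest $141.58 → $9,580.13; payment $2,539.36; balance $7,040.77
Month 2: opening $7,040.77; interest $105.61 → $7,146.38; payment $2,503.39; balance $4,642.99

$4,642.99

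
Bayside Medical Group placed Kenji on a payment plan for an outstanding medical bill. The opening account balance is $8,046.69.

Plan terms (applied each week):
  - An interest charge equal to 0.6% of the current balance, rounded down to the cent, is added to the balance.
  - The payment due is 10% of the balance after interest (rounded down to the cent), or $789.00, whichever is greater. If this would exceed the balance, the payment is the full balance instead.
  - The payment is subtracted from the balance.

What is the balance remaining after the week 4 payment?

Week 1: opening $8,046.69; interest $48.28 → $8,094.97; payment $809.49; balance $7,285.48
Week 2: opening $7,285.48; interest $43.71 → $7,329.19; payment $789.00; balance $6,540.19
Week 3: opening $6,540.19; interest $39.24 → $6,579.43; payment $789.00; balance $5,790.43
Week 4: opening $5,790.43; interest $34.74 → $5,825.17; payment $789.00; balance $5,036.17

$5,036.17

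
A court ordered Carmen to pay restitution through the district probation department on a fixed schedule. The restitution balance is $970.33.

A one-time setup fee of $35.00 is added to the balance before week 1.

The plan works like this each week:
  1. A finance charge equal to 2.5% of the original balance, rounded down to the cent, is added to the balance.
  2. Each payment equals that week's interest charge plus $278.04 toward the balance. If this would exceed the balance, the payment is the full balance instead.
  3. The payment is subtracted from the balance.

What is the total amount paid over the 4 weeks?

$1,102.33

# | Opening | Interest | Payment | End bal
1 | $1,005.33 | $24.25 | $302.29 | $727.29
2 | $727.29 | $24.25 | $302.29 | $449.25
3 | $449.25 | $24.25 | $302.29 | $171.21
4 | $171.21 | $24.25 | $195.46 | $0.00
Total paid: $1,102.33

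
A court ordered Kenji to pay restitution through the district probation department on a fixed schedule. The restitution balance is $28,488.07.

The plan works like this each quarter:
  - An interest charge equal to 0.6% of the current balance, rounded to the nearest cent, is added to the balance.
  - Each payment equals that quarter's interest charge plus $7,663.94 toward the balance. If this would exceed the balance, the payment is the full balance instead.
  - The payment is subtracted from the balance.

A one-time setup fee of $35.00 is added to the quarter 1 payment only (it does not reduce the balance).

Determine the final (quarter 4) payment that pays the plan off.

# | Opening | Interest | Payment | Fee | End bal
1 | $28,488.07 | $170.93 | $7,834.87 | $35.00 | $20,824.13
2 | $20,824.13 | $124.94 | $7,788.88 | — | $13,160.19
3 | $13,160.19 | $78.96 | $7,742.90 | — | $5,496.25
4 | $5,496.25 | $32.98 | $5,529.23 | — | $0.00

$5,529.23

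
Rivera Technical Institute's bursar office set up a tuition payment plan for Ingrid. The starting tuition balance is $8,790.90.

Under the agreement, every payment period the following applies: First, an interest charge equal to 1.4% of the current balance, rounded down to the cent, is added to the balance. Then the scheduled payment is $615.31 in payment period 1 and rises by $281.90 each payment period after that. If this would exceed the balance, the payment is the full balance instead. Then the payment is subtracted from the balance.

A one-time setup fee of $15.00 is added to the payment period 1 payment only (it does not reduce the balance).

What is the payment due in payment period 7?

$1,443.80

# | Opening | Interest | Payment | Fee | End bal
1 | $8,790.90 | $123.07 | $615.31 | $15.00 | $8,298.66
2 | $8,298.66 | $116.18 | $897.21 | — | $7,517.63
3 | $7,517.63 | $105.24 | $1,179.11 | — | $6,443.76
4 | $6,443.76 | $90.21 | $1,461.01 | — | $5,072.96
5 | $5,072.96 | $71.02 | $1,742.91 | — | $3,401.07
6 | $3,401.07 | $47.61 | $2,024.81 | — | $1,423.87
7 | $1,423.87 | $19.93 | $1,443.80 | — | $0.00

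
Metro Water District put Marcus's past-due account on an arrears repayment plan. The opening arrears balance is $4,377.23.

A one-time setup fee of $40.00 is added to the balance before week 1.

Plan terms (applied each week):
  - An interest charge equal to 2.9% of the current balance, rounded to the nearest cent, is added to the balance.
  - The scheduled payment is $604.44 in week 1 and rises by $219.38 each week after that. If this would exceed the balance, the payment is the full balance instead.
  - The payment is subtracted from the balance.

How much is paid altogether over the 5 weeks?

$4,850.98

Week 1: opening $4,417.23; interest $128.10 → $4,545.33; payment $604.44; balance $3,940.89
Week 2: opening $3,940.89; interest $114.29 → $4,055.18; payment $823.82; balance $3,231.36
Week 3: opening $3,231.36; interest $93.71 → $3,325.07; payment $1,043.20; balance $2,281.87
Week 4: opening $2,281.87; interest $66.17 → $2,348.04; payment $1,262.58; balance $1,085.46
Week 5: opening $1,085.46; interest $31.48 → $1,116.94; payment $1,116.94; balance $0.00
Total paid: $4,850.98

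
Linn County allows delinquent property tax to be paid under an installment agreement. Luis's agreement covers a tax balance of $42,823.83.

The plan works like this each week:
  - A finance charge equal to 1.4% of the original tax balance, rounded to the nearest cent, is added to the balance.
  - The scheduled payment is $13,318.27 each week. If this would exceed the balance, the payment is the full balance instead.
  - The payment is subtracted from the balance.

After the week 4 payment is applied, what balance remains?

$0.00

Week 1: opening $42,823.83; interest $599.53 → $43,423.36; payment $13,318.27; balance $30,105.09
Week 2: opening $30,105.09; interest $599.53 → $30,704.62; payment $13,318.27; balance $17,386.35
Week 3: opening $17,386.35; interest $599.53 → $17,985.88; payment $13,318.27; balance $4,667.61
Week 4: opening $4,667.61; interest $599.53 → $5,267.14; payment $5,267.14; balance $0.00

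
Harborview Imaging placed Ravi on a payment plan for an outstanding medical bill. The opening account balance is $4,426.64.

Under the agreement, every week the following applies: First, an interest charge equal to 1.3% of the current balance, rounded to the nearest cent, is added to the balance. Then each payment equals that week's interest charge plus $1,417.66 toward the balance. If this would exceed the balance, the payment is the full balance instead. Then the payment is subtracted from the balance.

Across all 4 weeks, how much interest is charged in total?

$119.62

Week 1: $4,426.64 +$57.55 interest = $4,484.19; pay $1,475.21 → $3,008.98
Week 2: $3,008.98 +$39.12 interest = $3,048.10; pay $1,456.78 → $1,591.32
Week 3: $1,591.32 +$20.69 interest = $1,612.01; pay $1,438.35 → $173.66
Week 4: $173.66 +$2.26 interest = $175.92; pay $175.92 → $0.00
Total interest: $57.55 + $39.12 + $20.69 + $2.26 = $119.62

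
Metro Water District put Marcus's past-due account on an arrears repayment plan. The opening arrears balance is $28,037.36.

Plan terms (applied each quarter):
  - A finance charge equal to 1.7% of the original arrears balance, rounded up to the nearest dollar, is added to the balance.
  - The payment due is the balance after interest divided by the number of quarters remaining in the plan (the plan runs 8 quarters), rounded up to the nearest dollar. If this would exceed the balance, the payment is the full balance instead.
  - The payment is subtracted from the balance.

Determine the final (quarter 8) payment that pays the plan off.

Quarter 1: $28,037.36 +$477.00 interest = $28,514.36; pay $3,565.00 → $24,949.36
Quarter 2: $24,949.36 +$477.00 interest = $25,426.36; pay $3,633.00 → $21,793.36
Quarter 3: $21,793.36 +$477.00 interest = $22,270.36; pay $3,712.00 → $18,558.36
Quarter 4: $18,558.36 +$477.00 interest = $19,035.36; pay $3,808.00 → $15,227.36
Quarter 5: $15,227.36 +$477.00 interest = $15,704.36; pay $3,927.00 → $11,777.36
Quarter 6: $11,777.36 +$477.00 interest = $12,254.36; pay $4,085.00 → $8,169.36
Quarter 7: $8,169.36 +$477.00 interest = $8,646.36; pay $4,324.00 → $4,322.36
Quarter 8: $4,322.36 +$477.00 interest = $4,799.36; pay $4,799.36 → $0.00

$4,799.36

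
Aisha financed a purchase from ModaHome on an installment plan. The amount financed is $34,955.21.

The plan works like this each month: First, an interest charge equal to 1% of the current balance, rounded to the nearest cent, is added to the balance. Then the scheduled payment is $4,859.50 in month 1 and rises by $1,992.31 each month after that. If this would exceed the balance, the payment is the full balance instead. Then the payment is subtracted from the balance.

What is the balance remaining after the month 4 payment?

$4,609.26

Month 1: opening $34,955.21; interest $349.55 → $35,304.76; payment $4,859.50; balance $30,445.26
Month 2: opening $30,445.26; interest $304.45 → $30,749.71; payment $6,851.81; balance $23,897.90
Month 3: opening $23,897.90; interest $238.98 → $24,136.88; payment $8,844.12; balance $15,292.76
Month 4: opening $15,292.76; interest $152.93 → $15,445.69; payment $10,836.43; balance $4,609.26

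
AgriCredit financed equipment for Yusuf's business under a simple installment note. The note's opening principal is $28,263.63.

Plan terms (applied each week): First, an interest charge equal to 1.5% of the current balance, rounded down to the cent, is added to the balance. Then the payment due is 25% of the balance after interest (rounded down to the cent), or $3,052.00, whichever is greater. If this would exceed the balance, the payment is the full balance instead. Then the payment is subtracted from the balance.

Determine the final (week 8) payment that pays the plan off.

Week 1: opening $28,263.63; interest $423.95 → $28,687.58; payment $7,171.89; balance $21,515.69
Week 2: opening $21,515.69; interest $322.73 → $21,838.42; payment $5,459.60; balance $16,378.82
Week 3: opening $16,378.82; interest $245.68 → $16,624.50; payment $4,156.12; balance $12,468.38
Week 4: opening $12,468.38; interest $187.02 → $12,655.40; payment $3,163.85; balance $9,491.55
Week 5: opening $9,491.55; interest $142.37 → $9,633.92; payment $3,052.00; balance $6,581.92
Week 6: opening $6,581.92; interest $98.72 → $6,680.64; payment $3,052.00; balance $3,628.64
Week 7: opening $3,628.64; interest $54.42 → $3,683.06; payment $3,052.00; balance $631.06
Week 8: opening $631.06; interest $9.46 → $640.52; payment $640.52; balance $0.00

$640.52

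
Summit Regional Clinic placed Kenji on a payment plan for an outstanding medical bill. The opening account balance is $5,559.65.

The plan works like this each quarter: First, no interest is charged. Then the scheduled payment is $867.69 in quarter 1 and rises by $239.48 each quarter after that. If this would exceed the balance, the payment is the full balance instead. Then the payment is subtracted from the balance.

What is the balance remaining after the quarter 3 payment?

$2,238.14

Quarter 1: $5,559.65 − $867.69 → $4,691.96
Quarter 2: $4,691.96 − $1,107.17 → $3,584.79
Quarter 3: $3,584.79 − $1,346.65 → $2,238.14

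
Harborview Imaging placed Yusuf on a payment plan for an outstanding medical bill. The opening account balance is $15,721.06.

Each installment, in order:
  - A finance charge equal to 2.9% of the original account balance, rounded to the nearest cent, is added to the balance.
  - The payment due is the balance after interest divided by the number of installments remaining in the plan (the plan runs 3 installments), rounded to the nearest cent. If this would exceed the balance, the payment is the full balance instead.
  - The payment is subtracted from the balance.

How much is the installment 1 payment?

Installment 1: opening $15,721.06; interest $455.91 → $16,176.97; payment $5,392.32; balance $10,784.65

$5,392.32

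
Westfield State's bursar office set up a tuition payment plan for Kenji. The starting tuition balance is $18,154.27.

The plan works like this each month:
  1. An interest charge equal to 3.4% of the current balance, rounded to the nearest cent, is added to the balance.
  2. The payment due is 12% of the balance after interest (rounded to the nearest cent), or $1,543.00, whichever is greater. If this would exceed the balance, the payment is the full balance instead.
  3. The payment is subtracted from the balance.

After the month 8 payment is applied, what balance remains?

$7,730.46

# | Opening | Interest | Payment | End bal
1 | $18,154.27 | $617.25 | $2,252.58 | $16,518.94
2 | $16,518.94 | $561.64 | $2,049.67 | $15,030.91
3 | $15,030.91 | $511.05 | $1,865.04 | $13,676.92
4 | $13,676.92 | $465.02 | $1,697.03 | $12,444.91
5 | $12,444.91 | $423.13 | $1,544.16 | $11,323.88
6 | $11,323.88 | $385.01 | $1,543.00 | $10,165.89
7 | $10,165.89 | $345.64 | $1,543.00 | $8,968.53
8 | $8,968.53 | $304.93 | $1,543.00 | $7,730.46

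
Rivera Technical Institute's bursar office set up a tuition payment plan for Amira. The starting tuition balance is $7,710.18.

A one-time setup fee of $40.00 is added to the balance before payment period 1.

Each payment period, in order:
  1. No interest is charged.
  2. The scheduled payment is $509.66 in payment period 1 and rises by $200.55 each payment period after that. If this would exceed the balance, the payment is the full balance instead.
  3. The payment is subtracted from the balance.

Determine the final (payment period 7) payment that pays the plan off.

Payment period 1: $7,750.18 − $509.66 → $7,240.52
Payment period 2: $7,240.52 − $710.21 → $6,530.31
Payment period 3: $6,530.31 − $910.76 → $5,619.55
Payment period 4: $5,619.55 − $1,111.31 → $4,508.24
Payment period 5: $4,508.24 − $1,311.86 → $3,196.38
Payment period 6: $3,196.38 − $1,512.41 → $1,683.97
Payment period 7: $1,683.97 − $1,683.97 → $0.00

$1,683.97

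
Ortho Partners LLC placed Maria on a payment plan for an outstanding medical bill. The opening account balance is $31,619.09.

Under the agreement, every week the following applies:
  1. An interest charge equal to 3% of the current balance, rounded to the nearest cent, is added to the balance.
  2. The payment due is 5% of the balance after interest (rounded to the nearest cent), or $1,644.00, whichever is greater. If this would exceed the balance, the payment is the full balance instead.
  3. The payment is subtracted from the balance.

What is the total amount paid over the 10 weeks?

$16,440.00

# | Opening | Interest | Payment | End bal
1 | $31,619.09 | $948.57 | $1,644.00 | $30,923.66
2 | $30,923.66 | $927.71 | $1,644.00 | $30,207.37
3 | $30,207.37 | $906.22 | $1,644.00 | $29,469.59
4 | $29,469.59 | $884.09 | $1,644.00 | $28,709.68
5 | $28,709.68 | $861.29 | $1,644.00 | $27,926.97
6 | $27,926.97 | $837.81 | $1,644.00 | $27,120.78
7 | $27,120.78 | $813.62 | $1,644.00 | $26,290.40
8 | $26,290.40 | $788.71 | $1,644.00 | $25,435.11
9 | $25,435.11 | $763.05 | $1,644.00 | $24,554.16
10 | $24,554.16 | $736.62 | $1,644.00 | $23,646.78
Total paid: $16,440.00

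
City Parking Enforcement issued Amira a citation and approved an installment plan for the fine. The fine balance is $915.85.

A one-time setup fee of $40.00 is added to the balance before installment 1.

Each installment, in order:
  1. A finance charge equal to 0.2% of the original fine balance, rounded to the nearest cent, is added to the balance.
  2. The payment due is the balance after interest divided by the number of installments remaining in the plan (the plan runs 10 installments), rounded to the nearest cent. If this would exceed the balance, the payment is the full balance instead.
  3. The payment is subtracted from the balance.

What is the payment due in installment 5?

$96.77

Installment 1: opening $955.85; interest $1.83 → $957.68; payment $95.77; balance $861.91
Installment 2: opening $861.91; interest $1.83 → $863.74; payment $95.97; balance $767.77
Installment 3: opening $767.77; interest $1.83 → $769.60; payment $96.20; balance $673.40
Installment 4: opening $673.40; interest $1.83 → $675.23; payment $96.46; balance $578.77
Installment 5: opening $578.77; interest $1.83 → $580.60; payment $96.77; balance $483.83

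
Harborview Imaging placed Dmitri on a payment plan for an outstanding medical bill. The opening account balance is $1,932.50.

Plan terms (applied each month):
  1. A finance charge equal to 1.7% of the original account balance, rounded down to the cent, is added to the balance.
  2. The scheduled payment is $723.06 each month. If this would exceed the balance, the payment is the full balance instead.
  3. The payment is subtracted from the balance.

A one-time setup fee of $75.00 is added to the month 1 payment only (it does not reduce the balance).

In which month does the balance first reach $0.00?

Month 1: opening $1,932.50; interest $32.85 → $1,965.35; payment $723.06 (+ $75.00 fee); balance $1,242.29
Month 2: opening $1,242.29; interest $32.85 → $1,275.14; payment $723.06; balance $552.08
Month 3: opening $552.08; interest $32.85 → $584.93; payment $584.93; balance $0.00
Balance reaches $0.00 in month 3.

3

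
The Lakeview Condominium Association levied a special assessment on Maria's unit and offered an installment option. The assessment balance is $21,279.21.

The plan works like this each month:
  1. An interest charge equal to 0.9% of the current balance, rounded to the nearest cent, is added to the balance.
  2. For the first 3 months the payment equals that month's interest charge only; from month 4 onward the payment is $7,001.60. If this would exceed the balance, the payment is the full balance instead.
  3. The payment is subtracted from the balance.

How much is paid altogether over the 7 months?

$22,249.83

Month 1: opening $21,279.21; interest $191.51 → $21,470.72; payment $191.51; balance $21,279.21
Month 2: opening $21,279.21; interest $191.51 → $21,470.72; payment $191.51; balance $21,279.21
Month 3: opening $21,279.21; interest $191.51 → $21,470.72; payment $191.51; balance $21,279.21
Month 4: opening $21,279.21; interest $191.51 → $21,470.72; payment $7,001.60; balance $14,469.12
Month 5: opening $14,469.12; interest $130.22 → $14,599.34; payment $7,001.60; balance $7,597.74
Month 6: opening $7,597.74; interest $68.38 → $7,666.12; payment $7,001.60; balance $664.52
Month 7: opening $664.52; interest $5.98 → $670.50; payment $670.50; balance $0.00
Total paid: $22,249.83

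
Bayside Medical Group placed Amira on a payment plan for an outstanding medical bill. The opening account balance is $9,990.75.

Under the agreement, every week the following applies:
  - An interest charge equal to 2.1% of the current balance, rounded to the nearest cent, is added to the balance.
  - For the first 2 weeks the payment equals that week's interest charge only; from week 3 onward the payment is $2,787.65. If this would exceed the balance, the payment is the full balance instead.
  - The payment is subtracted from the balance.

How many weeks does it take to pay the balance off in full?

Week 1: opening $9,990.75; interest $209.81 → $10,200.56; payment $209.81; balance $9,990.75
Week 2: opening $9,990.75; interest $209.81 → $10,200.56; payment $209.81; balance $9,990.75
Week 3: opening $9,990.75; interest $209.81 → $10,200.56; payment $2,787.65; balance $7,412.91
Week 4: opening $7,412.91; interest $155.67 → $7,568.58; payment $2,787.65; balance $4,780.93
Week 5: opening $4,780.93; interest $100.40 → $4,881.33; payment $2,787.65; balance $2,093.68
Week 6: opening $2,093.68; interest $43.97 → $2,137.65; payment $2,137.65; balance $0.00
Balance reaches $0.00 in week 6.

6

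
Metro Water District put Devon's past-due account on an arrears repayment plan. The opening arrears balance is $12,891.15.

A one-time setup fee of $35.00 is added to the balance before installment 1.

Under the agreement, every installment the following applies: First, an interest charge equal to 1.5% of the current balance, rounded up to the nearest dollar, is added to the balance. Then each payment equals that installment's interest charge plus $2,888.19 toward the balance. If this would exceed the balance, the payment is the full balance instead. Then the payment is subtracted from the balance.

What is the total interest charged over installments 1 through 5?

$538.00

Installment 1: opening $12,926.15; interest $194.00 → $13,120.15; payment $3,082.19; balance $10,037.96
Installment 2: opening $10,037.96; interest $151.00 → $10,188.96; payment $3,039.19; balance $7,149.77
Installment 3: opening $7,149.77; interest $108.00 → $7,257.77; payment $2,996.19; balance $4,261.58
Installment 4: opening $4,261.58; interest $64.00 → $4,325.58; payment $2,952.19; balance $1,373.39
Installment 5: opening $1,373.39; interest $21.00 → $1,394.39; payment $1,394.39; balance $0.00
Total interest: $194.00 + $151.00 + $108.00 + $64.00 + $21.00 = $538.00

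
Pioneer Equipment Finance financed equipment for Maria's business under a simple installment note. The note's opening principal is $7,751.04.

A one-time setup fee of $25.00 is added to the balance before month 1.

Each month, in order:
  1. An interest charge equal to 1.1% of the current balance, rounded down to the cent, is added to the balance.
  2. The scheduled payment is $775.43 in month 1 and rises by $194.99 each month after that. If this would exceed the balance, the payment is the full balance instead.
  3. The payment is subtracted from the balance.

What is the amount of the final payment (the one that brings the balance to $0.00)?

# | Opening | Interest | Payment | End bal
1 | $7,776.04 | $85.53 | $775.43 | $7,086.14
2 | $7,086.14 | $77.94 | $970.42 | $6,193.66
3 | $6,193.66 | $68.13 | $1,165.41 | $5,096.38
4 | $5,096.38 | $56.06 | $1,360.40 | $3,792.04
5 | $3,792.04 | $41.71 | $1,555.39 | $2,278.36
6 | $2,278.36 | $25.06 | $1,750.38 | $553.04
7 | $553.04 | $6.08 | $559.12 | $0.00

$559.12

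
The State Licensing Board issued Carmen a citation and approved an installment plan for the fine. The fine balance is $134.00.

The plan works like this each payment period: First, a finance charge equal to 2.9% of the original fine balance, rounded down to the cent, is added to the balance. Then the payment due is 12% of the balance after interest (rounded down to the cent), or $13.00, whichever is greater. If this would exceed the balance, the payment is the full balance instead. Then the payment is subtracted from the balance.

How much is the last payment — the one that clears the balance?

$3.96

# | Opening | Interest | Payment | End bal
1 | $134.00 | $3.88 | $16.54 | $121.34
2 | $121.34 | $3.88 | $15.02 | $110.20
3 | $110.20 | $3.88 | $13.68 | $100.40
4 | $100.40 | $3.88 | $13.00 | $91.28
5 | $91.28 | $3.88 | $13.00 | $82.16
6 | $82.16 | $3.88 | $13.00 | $73.04
7 | $73.04 | $3.88 | $13.00 | $63.92
8 | $63.92 | $3.88 | $13.00 | $54.80
9 | $54.80 | $3.88 | $13.00 | $45.68
10 | $45.68 | $3.88 | $13.00 | $36.56
11 | $36.56 | $3.88 | $13.00 | $27.44
12 | $27.44 | $3.88 | $13.00 | $18.32
13 | $18.32 | $3.88 | $13.00 | $9.20
14 | $9.20 | $3.88 | $13.00 | $0.08
15 | $0.08 | $3.88 | $3.96 | $0.00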